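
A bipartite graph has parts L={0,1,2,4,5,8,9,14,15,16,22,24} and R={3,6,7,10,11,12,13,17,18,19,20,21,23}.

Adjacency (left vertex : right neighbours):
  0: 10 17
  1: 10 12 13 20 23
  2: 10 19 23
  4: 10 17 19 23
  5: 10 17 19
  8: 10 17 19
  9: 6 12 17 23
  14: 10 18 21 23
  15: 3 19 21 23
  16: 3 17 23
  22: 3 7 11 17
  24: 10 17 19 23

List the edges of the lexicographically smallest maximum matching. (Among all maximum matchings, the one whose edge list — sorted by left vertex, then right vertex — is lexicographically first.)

Lex-smallest maximum matching: {(0,10), (1,12), (2,19), (4,17), (9,6), (14,18), (15,21), (16,3), (22,7), (24,23)}

|M| = 10 (so the lex-smallest maximum matching has 10 edges)
process left vertices in ascending order; for each, take the smallest-labelled available neighbour that still permits 10 edges overall, or leave it unmatched if none does
lex-smallest matching: {0-10, 1-12, 2-19, 4-17, 9-6, 14-18, 15-21, 16-3, 22-7, 24-23}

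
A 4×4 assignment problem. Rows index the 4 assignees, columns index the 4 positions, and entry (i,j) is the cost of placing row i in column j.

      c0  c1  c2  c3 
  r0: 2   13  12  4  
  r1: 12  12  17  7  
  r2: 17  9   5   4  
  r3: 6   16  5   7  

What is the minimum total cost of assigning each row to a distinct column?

Minimum assignment cost: 23

one of 2 optimal assignments: row0→col0 (cost 2), row1→col1 (cost 12), row2→col3 (cost 4), row3→col2 (cost 5)
total = 2 + 12 + 4 + 5 = 23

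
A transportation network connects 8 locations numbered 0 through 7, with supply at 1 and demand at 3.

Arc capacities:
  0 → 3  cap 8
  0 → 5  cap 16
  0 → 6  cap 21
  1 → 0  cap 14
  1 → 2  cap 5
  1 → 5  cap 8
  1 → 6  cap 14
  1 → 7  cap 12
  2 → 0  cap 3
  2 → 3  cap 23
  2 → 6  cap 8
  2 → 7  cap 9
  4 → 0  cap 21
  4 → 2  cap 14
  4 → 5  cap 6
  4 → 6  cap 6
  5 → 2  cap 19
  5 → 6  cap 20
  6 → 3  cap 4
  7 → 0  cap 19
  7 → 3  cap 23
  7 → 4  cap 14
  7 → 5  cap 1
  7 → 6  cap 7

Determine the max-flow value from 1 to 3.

augment #1: 1→0→3 bottleneck 8, total now 8
augment #2: 1→2→3 bottleneck 5, total now 13
augment #3: 1→6→3 bottleneck 4, total now 17
augment #4: 1→7→3 bottleneck 12, total now 29
augment #5: 1→5→2→3 bottleneck 8, total now 37
augment #6: 1→0→5→2→3 bottleneck 6, total now 43

Maximum flow value: 43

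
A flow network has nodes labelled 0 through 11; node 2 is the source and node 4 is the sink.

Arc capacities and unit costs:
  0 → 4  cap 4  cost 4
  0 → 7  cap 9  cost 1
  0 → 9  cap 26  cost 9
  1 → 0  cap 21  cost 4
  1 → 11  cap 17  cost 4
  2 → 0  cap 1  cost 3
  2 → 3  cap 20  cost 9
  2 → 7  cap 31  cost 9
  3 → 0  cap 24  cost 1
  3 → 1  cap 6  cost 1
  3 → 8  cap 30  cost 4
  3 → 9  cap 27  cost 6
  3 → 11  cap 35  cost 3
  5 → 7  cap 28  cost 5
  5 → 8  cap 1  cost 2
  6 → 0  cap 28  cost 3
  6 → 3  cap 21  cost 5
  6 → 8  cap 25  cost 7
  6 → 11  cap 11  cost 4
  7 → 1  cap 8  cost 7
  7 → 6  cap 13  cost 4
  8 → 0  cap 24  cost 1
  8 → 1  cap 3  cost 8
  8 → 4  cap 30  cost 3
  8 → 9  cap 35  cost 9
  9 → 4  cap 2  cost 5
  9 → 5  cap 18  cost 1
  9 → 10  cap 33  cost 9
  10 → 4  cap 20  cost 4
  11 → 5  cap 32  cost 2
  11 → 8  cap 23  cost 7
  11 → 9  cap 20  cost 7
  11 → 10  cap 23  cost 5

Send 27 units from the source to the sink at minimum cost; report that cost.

shortest-cost path #1: 2→0→4 push 1 @ unit cost 7 (adds 7)
shortest-cost path #2: 2→3→0→4 push 3 @ unit cost 14 (adds 42)
shortest-cost path #3: 2→3→8→4 push 17 @ unit cost 16 (adds 272)
shortest-cost path #4: 2→7→6→0→3→8→4 push 3 @ unit cost 22 (adds 66)
shortest-cost path #5: 2→7→6→8→4 push 3 @ unit cost 23 (adds 69)
total cost = 456

Minimum cost for 27 units: 456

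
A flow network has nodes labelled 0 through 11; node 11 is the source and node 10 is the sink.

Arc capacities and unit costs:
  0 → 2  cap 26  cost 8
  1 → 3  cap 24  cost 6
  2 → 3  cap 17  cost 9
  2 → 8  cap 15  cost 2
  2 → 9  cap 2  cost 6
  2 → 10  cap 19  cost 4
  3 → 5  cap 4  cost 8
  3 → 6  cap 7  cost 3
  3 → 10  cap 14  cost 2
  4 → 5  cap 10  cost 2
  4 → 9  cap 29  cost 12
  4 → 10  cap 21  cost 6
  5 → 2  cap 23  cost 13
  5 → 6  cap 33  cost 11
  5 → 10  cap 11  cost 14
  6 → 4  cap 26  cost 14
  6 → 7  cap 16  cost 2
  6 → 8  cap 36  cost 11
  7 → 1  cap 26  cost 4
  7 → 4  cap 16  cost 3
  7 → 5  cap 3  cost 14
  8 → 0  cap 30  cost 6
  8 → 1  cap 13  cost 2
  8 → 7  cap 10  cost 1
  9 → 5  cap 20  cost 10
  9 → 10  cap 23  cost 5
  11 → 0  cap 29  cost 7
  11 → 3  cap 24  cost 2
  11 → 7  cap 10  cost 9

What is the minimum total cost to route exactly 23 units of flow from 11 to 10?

Minimum cost for 23 units: 204

shortest-cost path #1: 11→3→10 push 14 @ unit cost 4 (adds 56)
shortest-cost path #2: 11→3→6→7→4→10 push 7 @ unit cost 16 (adds 112)
shortest-cost path #3: 11→7→4→10 push 2 @ unit cost 18 (adds 36)
total cost = 204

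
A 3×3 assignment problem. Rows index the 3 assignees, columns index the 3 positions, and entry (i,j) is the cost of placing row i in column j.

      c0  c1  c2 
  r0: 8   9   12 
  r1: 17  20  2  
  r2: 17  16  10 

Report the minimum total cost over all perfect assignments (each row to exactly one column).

Minimum assignment cost: 26

optimal assignment: row0→col0 (cost 8), row1→col2 (cost 2), row2→col1 (cost 16)
total = 8 + 2 + 16 = 26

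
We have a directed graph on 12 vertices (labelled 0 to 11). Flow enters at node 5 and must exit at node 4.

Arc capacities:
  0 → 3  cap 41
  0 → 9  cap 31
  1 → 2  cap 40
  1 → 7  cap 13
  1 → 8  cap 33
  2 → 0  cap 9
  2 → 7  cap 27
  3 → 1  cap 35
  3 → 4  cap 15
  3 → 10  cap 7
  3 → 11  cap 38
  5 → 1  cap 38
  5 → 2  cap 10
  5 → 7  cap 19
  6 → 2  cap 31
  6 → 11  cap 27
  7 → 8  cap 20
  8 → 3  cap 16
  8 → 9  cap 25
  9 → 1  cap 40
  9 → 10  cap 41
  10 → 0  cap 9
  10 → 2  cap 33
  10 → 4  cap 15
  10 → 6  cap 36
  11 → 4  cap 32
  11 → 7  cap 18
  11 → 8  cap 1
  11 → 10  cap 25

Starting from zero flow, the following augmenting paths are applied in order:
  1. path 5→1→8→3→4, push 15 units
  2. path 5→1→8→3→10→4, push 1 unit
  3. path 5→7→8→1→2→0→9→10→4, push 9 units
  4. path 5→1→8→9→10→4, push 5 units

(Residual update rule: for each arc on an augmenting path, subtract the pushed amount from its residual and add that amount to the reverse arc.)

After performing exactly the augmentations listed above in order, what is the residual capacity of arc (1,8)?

Residual capacity of (1,8): 21

after path 1 (5→1→8→3→4, push 15): res(1,8)=18
after path 2 (5→1→8→3→10→4, push 1): res(1,8)=17
after path 3 (5→7→8→1→2→0→9→10→4, push 9): res(1,8)=26
after path 4 (5→1→8→9→10→4, push 5): res(1,8)=21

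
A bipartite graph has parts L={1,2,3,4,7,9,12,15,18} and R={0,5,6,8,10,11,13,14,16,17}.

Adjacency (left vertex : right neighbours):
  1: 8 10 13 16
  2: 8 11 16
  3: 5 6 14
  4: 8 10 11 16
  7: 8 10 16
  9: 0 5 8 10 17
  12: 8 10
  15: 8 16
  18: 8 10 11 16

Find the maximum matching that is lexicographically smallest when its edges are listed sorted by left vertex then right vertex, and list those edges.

|M| = 7 (so the lex-smallest maximum matching has 7 edges)
process left vertices in ascending order; for each, take the smallest-labelled available neighbour that still permits 7 edges overall, or leave it unmatched if none does
lex-smallest matching: {1-13, 2-8, 3-5, 4-10, 7-16, 9-0, 18-11}

Lex-smallest maximum matching: {(1,13), (2,8), (3,5), (4,10), (7,16), (9,0), (18,11)}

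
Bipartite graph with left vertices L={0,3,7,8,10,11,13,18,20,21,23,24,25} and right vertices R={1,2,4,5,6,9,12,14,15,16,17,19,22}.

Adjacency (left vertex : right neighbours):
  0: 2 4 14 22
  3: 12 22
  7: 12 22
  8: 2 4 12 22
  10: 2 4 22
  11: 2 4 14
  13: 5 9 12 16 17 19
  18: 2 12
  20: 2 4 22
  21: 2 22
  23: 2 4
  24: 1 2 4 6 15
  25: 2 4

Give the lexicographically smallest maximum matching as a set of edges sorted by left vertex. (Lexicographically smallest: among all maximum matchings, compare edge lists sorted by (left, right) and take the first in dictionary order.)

|M| = 7 (so the lex-smallest maximum matching has 7 edges)
process left vertices in ascending order; for each, take the smallest-labelled available neighbour that still permits 7 edges overall, or leave it unmatched if none does
lex-smallest matching: {0-2, 3-12, 7-22, 8-4, 11-14, 13-5, 24-1}

Lex-smallest maximum matching: {(0,2), (3,12), (7,22), (8,4), (11,14), (13,5), (24,1)}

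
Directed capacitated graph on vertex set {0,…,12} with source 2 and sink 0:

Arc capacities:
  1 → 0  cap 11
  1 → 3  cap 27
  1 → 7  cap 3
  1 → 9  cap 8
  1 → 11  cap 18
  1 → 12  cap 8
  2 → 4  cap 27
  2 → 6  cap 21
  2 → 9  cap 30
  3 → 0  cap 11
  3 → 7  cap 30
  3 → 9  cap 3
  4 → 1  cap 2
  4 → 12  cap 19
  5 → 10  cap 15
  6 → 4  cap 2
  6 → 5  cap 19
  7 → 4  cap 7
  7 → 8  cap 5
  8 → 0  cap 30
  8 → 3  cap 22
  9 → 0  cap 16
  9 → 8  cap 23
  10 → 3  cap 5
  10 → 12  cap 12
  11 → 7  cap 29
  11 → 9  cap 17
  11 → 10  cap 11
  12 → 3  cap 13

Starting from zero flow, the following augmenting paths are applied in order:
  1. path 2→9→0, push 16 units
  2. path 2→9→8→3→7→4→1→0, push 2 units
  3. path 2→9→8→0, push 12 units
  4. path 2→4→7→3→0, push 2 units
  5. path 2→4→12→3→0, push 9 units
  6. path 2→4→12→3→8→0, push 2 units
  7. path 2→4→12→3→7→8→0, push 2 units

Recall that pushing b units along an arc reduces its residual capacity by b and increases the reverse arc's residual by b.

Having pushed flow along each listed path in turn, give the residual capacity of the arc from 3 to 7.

after path 1 (2→9→0, push 16): res(3,7)=30
after path 2 (2→9→8→3→7→4→1→0, push 2): res(3,7)=28
after path 3 (2→9→8→0, push 12): res(3,7)=28
after path 4 (2→4→7→3→0, push 2): res(3,7)=30
after path 5 (2→4→12→3→0, push 9): res(3,7)=30
after path 6 (2→4→12→3→8→0, push 2): res(3,7)=30
after path 7 (2→4→12→3→7→8→0, push 2): res(3,7)=28

Residual capacity of (3,7): 28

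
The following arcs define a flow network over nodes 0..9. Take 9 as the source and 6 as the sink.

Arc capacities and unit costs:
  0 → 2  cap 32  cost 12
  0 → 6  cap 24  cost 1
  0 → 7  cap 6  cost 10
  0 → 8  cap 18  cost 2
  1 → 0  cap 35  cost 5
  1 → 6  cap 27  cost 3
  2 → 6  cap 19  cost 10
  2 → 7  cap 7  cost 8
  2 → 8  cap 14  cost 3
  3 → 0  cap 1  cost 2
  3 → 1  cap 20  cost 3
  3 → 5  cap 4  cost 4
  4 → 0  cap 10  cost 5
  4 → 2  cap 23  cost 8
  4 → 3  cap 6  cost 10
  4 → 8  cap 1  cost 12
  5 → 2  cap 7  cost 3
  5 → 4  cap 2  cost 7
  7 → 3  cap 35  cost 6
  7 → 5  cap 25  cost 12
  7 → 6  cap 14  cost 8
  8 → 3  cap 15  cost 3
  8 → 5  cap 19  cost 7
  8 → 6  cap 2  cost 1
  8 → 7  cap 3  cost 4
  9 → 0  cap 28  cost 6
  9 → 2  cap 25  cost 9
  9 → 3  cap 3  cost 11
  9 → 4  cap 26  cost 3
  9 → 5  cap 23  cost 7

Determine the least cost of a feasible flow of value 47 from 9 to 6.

Minimum cost for 47 units: 575

shortest-cost path #1: 9→0→6 push 24 @ unit cost 7 (adds 168)
shortest-cost path #2: 9→0→8→6 push 2 @ unit cost 9 (adds 18)
shortest-cost path #3: 9→3→1→6 push 3 @ unit cost 17 (adds 51)
shortest-cost path #4: 9→0→8→3→1→6 push 2 @ unit cost 17 (adds 34)
shortest-cost path #5: 9→2→6 push 16 @ unit cost 19 (adds 304)
total cost = 575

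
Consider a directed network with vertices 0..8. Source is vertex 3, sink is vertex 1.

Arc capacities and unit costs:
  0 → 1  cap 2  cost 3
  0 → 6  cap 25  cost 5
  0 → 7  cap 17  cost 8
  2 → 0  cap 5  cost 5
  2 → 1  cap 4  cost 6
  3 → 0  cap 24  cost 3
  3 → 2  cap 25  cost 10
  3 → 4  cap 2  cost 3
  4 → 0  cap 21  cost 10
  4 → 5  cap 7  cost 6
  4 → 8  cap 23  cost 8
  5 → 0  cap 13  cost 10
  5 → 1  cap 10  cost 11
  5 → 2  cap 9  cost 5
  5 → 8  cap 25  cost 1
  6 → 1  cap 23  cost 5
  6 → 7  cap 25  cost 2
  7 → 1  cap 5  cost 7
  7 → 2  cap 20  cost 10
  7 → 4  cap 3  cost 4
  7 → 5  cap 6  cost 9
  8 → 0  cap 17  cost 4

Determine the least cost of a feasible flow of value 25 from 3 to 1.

Minimum cost for 25 units: 314

shortest-cost path #1: 3→0→1 push 2 @ unit cost 6 (adds 12)
shortest-cost path #2: 3→0→6→1 push 22 @ unit cost 13 (adds 286)
shortest-cost path #3: 3→2→1 push 1 @ unit cost 16 (adds 16)
total cost = 314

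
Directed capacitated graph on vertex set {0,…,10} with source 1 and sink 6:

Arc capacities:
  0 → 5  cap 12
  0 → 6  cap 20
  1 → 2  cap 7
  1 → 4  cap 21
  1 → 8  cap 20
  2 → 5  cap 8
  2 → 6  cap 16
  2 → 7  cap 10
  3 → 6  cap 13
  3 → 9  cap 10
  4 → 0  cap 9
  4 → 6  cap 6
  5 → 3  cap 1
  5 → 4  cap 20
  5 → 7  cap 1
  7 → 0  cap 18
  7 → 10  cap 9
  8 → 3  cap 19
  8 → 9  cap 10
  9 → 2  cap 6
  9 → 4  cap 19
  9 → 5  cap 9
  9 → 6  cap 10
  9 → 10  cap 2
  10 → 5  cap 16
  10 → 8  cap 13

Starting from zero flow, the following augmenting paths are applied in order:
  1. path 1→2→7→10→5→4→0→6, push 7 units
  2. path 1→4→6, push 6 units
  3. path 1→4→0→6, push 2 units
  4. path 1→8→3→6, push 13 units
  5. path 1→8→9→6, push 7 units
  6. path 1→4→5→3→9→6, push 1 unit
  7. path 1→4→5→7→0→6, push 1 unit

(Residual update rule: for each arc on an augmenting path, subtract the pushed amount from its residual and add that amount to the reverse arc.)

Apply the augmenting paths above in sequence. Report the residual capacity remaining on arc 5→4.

after path 1 (1→2→7→10→5→4→0→6, push 7): res(5,4)=13
after path 2 (1→4→6, push 6): res(5,4)=13
after path 3 (1→4→0→6, push 2): res(5,4)=13
after path 4 (1→8→3→6, push 13): res(5,4)=13
after path 5 (1→8→9→6, push 7): res(5,4)=13
after path 6 (1→4→5→3→9→6, push 1): res(5,4)=14
after path 7 (1→4→5→7→0→6, push 1): res(5,4)=15

Residual capacity of (5,4): 15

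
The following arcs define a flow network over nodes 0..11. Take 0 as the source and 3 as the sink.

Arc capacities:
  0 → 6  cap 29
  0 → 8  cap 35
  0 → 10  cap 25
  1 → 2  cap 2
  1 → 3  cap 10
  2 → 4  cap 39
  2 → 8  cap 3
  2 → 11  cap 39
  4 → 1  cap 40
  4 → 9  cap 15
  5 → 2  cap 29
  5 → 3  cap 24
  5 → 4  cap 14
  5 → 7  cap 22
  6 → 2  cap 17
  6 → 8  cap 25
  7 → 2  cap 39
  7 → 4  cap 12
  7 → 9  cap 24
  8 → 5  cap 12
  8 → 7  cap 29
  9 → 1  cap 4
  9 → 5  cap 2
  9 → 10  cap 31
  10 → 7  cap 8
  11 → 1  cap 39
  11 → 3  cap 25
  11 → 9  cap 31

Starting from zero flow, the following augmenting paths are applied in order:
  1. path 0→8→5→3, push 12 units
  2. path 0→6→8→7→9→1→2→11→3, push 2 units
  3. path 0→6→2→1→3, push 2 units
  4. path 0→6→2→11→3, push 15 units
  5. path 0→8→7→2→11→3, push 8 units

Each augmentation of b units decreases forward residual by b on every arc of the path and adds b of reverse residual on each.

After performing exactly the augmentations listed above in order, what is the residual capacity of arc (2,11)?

Residual capacity of (2,11): 14

after path 1 (0→8→5→3, push 12): res(2,11)=39
after path 2 (0→6→8→7→9→1→2→11→3, push 2): res(2,11)=37
after path 3 (0→6→2→1→3, push 2): res(2,11)=37
after path 4 (0→6→2→11→3, push 15): res(2,11)=22
after path 5 (0→8→7→2→11→3, push 8): res(2,11)=14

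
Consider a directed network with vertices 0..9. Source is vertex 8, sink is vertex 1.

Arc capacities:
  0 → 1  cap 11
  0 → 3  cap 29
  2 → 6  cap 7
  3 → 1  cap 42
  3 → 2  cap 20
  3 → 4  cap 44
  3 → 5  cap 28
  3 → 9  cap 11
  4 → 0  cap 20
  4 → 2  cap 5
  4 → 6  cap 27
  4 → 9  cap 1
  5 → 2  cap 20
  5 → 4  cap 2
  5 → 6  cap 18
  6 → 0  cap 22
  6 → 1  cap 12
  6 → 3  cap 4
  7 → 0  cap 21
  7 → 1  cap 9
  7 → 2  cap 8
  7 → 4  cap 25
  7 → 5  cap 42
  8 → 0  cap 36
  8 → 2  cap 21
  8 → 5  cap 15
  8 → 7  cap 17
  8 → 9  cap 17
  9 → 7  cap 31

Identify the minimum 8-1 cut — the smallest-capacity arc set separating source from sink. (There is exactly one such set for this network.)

Min-cut arcs: {(0,1), (0,3), (6,1), (6,3), (7,1)} (total capacity 65)

augment #1: 8→0→1 push 11
augment #2: 8→7→1 push 9
augment #3: 8→0→3→1 push 25
augment #4: 8→2→6→1 push 7
augment #5: 8→5→6→1 push 5
augment #6: 8→5→6→3→1 push 4
augment #7: 8→7→0→3→1 push 4
max flow = 65; residual-reachable set from 8 gives S-side
cut edges (S→T): {(0,1), (0,3), (6,1), (6,3), (7,1)} total cap 65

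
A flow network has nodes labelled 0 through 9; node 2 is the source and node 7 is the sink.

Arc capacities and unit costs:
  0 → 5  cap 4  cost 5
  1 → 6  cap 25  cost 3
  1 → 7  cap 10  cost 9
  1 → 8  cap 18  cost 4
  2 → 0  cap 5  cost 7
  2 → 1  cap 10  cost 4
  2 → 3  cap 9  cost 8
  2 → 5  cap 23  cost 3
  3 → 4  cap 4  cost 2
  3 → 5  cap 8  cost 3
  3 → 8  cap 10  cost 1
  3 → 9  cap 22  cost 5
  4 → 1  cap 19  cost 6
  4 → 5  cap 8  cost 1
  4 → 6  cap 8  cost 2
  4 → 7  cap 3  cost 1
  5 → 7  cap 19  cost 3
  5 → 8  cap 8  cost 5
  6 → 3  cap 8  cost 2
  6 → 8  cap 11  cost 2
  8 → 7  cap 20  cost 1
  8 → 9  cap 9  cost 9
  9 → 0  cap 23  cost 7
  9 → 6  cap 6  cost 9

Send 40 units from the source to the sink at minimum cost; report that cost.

shortest-cost path #1: 2→5→7 push 19 @ unit cost 6 (adds 114)
shortest-cost path #2: 2→5→8→7 push 4 @ unit cost 9 (adds 36)
shortest-cost path #3: 2→1→8→7 push 10 @ unit cost 9 (adds 90)
shortest-cost path #4: 2→3→8→7 push 6 @ unit cost 10 (adds 60)
shortest-cost path #5: 2→3→4→7 push 1 @ unit cost 11 (adds 11)
total cost = 311

Minimum cost for 40 units: 311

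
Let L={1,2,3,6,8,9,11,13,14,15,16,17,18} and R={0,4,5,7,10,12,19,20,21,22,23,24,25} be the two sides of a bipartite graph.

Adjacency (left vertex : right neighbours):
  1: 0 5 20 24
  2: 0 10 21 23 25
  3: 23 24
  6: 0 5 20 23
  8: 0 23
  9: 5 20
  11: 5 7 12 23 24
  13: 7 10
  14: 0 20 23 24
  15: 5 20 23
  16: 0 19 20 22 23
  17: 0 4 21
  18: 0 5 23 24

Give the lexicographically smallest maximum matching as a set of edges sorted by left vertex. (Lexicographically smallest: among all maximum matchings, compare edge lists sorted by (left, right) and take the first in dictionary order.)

Lex-smallest maximum matching: {(1,0), (2,10), (3,23), (6,5), (9,20), (11,12), (13,7), (14,24), (16,19), (17,4)}

|M| = 10 (so the lex-smallest maximum matching has 10 edges)
process left vertices in ascending order; for each, take the smallest-labelled available neighbour that still permits 10 edges overall, or leave it unmatched if none does
lex-smallest matching: {1-0, 2-10, 3-23, 6-5, 9-20, 11-12, 13-7, 14-24, 16-19, 17-4}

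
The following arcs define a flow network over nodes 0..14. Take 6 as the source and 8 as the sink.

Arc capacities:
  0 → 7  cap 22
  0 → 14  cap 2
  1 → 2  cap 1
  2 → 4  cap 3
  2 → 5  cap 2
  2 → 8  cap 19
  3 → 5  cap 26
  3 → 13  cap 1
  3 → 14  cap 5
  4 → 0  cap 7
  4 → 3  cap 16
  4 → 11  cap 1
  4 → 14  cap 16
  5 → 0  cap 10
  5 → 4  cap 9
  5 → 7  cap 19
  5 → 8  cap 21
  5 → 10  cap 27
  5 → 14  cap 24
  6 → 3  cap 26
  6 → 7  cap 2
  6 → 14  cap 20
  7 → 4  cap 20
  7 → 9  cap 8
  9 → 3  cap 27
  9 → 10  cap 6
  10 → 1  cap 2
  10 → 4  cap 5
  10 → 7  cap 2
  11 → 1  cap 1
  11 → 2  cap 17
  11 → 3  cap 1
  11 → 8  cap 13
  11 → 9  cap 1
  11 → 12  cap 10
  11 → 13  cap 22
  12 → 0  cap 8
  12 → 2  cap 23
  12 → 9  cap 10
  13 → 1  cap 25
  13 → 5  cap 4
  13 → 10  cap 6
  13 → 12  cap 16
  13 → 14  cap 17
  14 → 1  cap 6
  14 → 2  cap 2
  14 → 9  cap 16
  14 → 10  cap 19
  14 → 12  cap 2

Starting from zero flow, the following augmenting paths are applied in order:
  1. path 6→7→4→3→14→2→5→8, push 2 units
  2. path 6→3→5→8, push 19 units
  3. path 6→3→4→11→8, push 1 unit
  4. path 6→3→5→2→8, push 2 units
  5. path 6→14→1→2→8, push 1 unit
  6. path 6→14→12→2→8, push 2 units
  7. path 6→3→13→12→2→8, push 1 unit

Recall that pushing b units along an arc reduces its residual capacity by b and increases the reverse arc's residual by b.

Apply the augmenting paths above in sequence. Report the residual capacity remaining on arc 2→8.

after path 1 (6→7→4→3→14→2→5→8, push 2): res(2,8)=19
after path 2 (6→3→5→8, push 19): res(2,8)=19
after path 3 (6→3→4→11→8, push 1): res(2,8)=19
after path 4 (6→3→5→2→8, push 2): res(2,8)=17
after path 5 (6→14→1→2→8, push 1): res(2,8)=16
after path 6 (6→14→12→2→8, push 2): res(2,8)=14
after path 7 (6→3→13→12→2→8, push 1): res(2,8)=13

Residual capacity of (2,8): 13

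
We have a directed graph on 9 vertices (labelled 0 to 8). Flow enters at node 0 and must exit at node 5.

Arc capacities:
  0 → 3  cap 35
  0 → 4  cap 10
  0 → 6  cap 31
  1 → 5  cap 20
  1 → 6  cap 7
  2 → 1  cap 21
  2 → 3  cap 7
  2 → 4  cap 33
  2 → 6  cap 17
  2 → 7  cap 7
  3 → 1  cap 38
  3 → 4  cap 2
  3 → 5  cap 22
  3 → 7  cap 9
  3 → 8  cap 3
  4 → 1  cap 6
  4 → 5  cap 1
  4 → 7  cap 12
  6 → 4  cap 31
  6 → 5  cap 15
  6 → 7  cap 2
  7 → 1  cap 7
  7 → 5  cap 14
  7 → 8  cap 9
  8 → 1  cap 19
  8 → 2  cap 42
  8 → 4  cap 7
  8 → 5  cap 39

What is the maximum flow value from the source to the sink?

augment #1: 0→3→5 bottleneck 22, total now 22
augment #2: 0→4→5 bottleneck 1, total now 23
augment #3: 0→6→5 bottleneck 15, total now 38
augment #4: 0→3→1→5 bottleneck 13, total now 51
augment #5: 0→4→1→5 bottleneck 6, total now 57
augment #6: 0→4→7→5 bottleneck 3, total now 60
augment #7: 0→6→7→5 bottleneck 2, total now 62
augment #8: 0→6→4→7→5 bottleneck 9, total now 71

Maximum flow value: 71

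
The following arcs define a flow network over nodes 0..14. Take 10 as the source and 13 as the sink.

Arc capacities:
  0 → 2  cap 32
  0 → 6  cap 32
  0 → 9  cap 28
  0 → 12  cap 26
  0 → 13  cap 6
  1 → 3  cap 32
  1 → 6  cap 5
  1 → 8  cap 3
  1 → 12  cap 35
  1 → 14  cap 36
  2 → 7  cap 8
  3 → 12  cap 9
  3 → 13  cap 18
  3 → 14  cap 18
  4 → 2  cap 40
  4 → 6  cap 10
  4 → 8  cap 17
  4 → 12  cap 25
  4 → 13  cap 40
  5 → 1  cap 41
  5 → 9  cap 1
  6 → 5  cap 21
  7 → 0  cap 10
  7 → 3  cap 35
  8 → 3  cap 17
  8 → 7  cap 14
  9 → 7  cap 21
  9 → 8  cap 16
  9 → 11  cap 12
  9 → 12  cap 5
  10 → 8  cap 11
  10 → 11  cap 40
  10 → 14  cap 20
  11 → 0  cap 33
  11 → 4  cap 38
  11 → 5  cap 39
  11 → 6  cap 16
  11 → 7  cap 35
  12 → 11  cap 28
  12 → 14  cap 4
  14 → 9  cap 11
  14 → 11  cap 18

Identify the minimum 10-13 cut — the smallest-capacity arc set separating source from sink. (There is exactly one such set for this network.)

Min-cut arcs: {(0,13), (3,13), (11,4)} (total capacity 62)

augment #1: 10→8→3→13 push 11
augment #2: 10→11→0→13 push 6
augment #3: 10→11→4→13 push 34
augment #4: 10→14→11→4→13 push 4
augment #5: 10→14→9→7→3→13 push 7
max flow = 62; residual-reachable set from 10 gives S-side
cut edges (S→T): {(0,13), (3,13), (11,4)} total cap 62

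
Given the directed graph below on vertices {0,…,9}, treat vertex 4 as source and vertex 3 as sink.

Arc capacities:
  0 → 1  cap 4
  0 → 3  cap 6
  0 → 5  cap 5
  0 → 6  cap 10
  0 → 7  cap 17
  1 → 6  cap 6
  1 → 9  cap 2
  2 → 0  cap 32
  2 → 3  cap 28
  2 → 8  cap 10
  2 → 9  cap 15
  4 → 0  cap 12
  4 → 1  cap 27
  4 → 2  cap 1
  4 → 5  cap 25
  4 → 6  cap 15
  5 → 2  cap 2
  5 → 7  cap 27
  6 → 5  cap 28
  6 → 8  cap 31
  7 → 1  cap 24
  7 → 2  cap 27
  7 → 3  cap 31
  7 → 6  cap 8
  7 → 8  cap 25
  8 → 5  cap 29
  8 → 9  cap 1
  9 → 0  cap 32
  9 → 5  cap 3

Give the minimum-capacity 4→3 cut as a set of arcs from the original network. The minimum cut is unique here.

Min-cut arcs: {(1,9), (4,0), (4,2), (5,2), (5,7), (8,9)} (total capacity 45)

augment #1: 4→0→3 push 6
augment #2: 4→2→3 push 1
augment #3: 4→0→7→3 push 6
augment #4: 4→5→2→3 push 2
augment #5: 4→5→7→3 push 23
augment #6: 4→6→5→7→3 push 2
augment #7: 4→6→5→7→2→3 push 2
augment #8: 4→1→9→0→7→2→3 push 2
augment #9: 4→6→8→9→0→7→2→3 push 1
max flow = 45; residual-reachable set from 4 gives S-side
cut edges (S→T): {(1,9), (4,0), (4,2), (5,2), (5,7), (8,9)} total cap 45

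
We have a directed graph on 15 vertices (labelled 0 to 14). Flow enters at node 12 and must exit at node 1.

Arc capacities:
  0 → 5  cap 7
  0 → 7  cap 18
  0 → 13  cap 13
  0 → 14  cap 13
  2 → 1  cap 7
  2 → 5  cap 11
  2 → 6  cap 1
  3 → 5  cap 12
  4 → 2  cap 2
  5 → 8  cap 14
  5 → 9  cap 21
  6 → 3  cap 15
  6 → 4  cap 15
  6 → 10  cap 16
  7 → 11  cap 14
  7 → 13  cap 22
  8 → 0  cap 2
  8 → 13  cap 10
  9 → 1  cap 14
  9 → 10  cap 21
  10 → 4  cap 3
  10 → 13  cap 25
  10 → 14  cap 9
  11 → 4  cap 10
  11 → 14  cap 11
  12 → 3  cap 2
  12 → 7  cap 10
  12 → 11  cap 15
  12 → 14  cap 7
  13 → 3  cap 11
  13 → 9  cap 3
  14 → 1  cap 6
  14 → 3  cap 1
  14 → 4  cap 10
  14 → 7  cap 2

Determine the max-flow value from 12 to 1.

Maximum flow value: 22

augment #1: 12→14→1 bottleneck 6, total now 6
augment #2: 12→3→5→9→1 bottleneck 2, total now 8
augment #3: 12→7→13→9→1 bottleneck 3, total now 11
augment #4: 12→11→4→2→1 bottleneck 2, total now 13
augment #5: 12→14→3→5→9→1 bottleneck 1, total now 14
augment #6: 12→7→13→3→5→9→1 bottleneck 7, total now 21
augment #7: 12→11→14→7→13→3→5→9→1 bottleneck 1, total now 22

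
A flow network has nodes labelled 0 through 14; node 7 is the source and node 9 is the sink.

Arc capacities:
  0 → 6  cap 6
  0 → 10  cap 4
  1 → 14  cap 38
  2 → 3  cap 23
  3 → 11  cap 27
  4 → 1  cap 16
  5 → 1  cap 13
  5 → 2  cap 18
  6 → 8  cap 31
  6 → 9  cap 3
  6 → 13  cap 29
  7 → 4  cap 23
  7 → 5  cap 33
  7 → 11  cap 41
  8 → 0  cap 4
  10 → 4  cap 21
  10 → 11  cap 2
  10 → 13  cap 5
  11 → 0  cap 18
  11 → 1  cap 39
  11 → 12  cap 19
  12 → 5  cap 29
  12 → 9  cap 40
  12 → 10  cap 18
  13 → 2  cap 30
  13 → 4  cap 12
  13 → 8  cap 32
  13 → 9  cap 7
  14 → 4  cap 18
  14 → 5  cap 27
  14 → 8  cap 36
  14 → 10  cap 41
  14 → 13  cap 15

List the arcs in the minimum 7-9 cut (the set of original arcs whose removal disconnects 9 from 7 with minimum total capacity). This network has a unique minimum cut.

augment #1: 7→11→12→9 push 19
augment #2: 7→11→0→6→9 push 3
augment #3: 7→4→1→14→13→9 push 7
max flow = 29; residual-reachable set from 7 gives S-side
cut edges (S→T): {(6,9), (11,12), (13,9)} total cap 29

Min-cut arcs: {(6,9), (11,12), (13,9)} (total capacity 29)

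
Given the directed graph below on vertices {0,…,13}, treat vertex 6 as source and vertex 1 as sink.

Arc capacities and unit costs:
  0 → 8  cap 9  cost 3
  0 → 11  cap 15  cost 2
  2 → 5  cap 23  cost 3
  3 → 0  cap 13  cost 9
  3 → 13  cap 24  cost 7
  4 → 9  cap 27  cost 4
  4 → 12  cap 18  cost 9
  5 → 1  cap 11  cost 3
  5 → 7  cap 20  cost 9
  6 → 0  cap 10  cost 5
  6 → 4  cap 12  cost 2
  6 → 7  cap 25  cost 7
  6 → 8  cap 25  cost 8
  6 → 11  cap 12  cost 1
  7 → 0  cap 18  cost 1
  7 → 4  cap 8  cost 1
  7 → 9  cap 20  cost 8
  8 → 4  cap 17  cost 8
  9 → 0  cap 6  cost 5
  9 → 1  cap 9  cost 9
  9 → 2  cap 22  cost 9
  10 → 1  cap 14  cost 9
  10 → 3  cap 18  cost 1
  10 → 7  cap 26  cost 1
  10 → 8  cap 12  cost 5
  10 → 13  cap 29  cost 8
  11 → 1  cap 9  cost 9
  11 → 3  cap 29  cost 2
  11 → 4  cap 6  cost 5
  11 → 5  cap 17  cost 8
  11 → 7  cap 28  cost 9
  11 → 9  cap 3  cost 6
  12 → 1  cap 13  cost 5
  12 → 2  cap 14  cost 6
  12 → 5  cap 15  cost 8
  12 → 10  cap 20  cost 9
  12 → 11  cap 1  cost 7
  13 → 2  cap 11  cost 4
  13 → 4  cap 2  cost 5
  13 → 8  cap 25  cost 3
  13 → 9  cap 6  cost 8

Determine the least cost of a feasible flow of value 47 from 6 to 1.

shortest-cost path #1: 6→11→1 push 9 @ unit cost 10 (adds 90)
shortest-cost path #2: 6→11→5→1 push 3 @ unit cost 12 (adds 36)
shortest-cost path #3: 6→4→9→1 push 9 @ unit cost 15 (adds 135)
shortest-cost path #4: 6→4→12→1 push 3 @ unit cost 16 (adds 48)
shortest-cost path #5: 6→0→11→5→1 push 8 @ unit cost 18 (adds 144)
shortest-cost path #6: 6→7→4→12→1 push 8 @ unit cost 22 (adds 176)
shortest-cost path #7: 6→0→11→9→4→12→1 push 2 @ unit cost 23 (adds 46)
shortest-cost path #8: 6→7→9→4→12→10→1 push 5 @ unit cost 38 (adds 190)
total cost = 865

Minimum cost for 47 units: 865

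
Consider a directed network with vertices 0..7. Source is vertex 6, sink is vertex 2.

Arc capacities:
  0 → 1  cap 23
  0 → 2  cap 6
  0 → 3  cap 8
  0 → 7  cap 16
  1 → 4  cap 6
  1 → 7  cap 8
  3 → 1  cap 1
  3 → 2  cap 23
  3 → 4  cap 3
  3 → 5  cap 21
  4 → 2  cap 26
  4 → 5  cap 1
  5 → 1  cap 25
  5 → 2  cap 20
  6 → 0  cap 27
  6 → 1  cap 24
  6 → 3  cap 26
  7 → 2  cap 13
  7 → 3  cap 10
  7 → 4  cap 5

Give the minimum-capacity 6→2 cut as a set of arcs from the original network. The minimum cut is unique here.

Min-cut arcs: {(1,4), (1,7), (6,0), (6,3)} (total capacity 67)

augment #1: 6→0→2 push 6
augment #2: 6→3→2 push 23
augment #3: 6→0→7→2 push 13
augment #4: 6→1→4→2 push 6
augment #5: 6→3→4→2 push 3
augment #6: 6→0→3→5→2 push 8
augment #7: 6→1→7→4→2 push 5
augment #8: 6→1→7→3→5→2 push 3
max flow = 67; residual-reachable set from 6 gives S-side
cut edges (S→T): {(1,4), (1,7), (6,0), (6,3)} total cap 67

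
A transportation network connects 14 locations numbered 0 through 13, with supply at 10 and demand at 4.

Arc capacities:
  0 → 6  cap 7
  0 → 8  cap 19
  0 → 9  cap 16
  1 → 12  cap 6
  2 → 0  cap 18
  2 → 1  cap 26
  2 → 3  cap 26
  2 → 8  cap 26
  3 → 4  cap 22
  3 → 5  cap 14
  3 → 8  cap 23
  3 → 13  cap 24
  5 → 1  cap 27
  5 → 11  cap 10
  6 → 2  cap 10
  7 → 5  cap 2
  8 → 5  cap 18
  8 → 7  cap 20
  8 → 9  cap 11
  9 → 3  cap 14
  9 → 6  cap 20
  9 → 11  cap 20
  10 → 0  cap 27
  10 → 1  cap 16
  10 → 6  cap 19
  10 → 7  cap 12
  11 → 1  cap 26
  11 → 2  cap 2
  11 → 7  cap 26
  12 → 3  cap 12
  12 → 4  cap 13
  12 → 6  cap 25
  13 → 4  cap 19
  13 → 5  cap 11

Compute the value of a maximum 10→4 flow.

augment #1: 10→1→12→4 bottleneck 6, total now 6
augment #2: 10→0→9→3→4 bottleneck 14, total now 20
augment #3: 10→6→2→3→4 bottleneck 8, total now 28
augment #4: 10→6→2→3→13→4 bottleneck 2, total now 30
augment #5: 10→0→9→11→2→3→13→4 bottleneck 2, total now 32

Maximum flow value: 32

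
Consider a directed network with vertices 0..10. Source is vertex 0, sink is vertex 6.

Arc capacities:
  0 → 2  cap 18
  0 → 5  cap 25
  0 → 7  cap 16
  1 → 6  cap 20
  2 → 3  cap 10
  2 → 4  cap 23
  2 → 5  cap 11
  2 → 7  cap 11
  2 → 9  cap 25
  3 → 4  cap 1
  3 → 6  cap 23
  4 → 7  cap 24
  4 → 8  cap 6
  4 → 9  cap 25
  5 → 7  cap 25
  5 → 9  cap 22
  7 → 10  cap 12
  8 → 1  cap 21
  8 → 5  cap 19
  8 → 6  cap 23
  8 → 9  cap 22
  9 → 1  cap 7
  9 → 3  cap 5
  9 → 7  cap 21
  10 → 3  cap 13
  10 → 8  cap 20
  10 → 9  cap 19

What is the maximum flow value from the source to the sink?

Maximum flow value: 40

augment #1: 0→2→3→6 bottleneck 10, total now 10
augment #2: 0→2→4→8→6 bottleneck 6, total now 16
augment #3: 0→2→9→1→6 bottleneck 2, total now 18
augment #4: 0→5→9→1→6 bottleneck 5, total now 23
augment #5: 0→5→9→3→6 bottleneck 5, total now 28
augment #6: 0→7→10→3→6 bottleneck 8, total now 36
augment #7: 0→7→10→8→6 bottleneck 4, total now 40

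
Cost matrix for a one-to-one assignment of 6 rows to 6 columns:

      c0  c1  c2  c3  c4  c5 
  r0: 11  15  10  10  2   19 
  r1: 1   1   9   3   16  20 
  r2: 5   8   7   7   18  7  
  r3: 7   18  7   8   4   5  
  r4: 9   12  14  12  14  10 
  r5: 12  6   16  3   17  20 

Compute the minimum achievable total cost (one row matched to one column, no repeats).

Minimum assignment cost: 27

optimal assignment: row0→col4 (cost 2), row1→col1 (cost 1), row2→col2 (cost 7), row3→col5 (cost 5), row4→col0 (cost 9), row5→col3 (cost 3)
total = 2 + 1 + 7 + 5 + 9 + 3 = 27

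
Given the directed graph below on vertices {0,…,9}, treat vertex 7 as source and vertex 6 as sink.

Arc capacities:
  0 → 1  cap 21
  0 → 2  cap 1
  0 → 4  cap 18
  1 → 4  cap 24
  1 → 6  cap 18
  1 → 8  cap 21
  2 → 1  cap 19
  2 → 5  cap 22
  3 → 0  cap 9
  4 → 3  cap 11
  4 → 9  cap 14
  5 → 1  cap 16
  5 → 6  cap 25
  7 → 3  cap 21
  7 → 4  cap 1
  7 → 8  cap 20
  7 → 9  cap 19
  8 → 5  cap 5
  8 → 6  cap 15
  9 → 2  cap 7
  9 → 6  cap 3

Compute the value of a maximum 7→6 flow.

Maximum flow value: 39

augment #1: 7→8→6 bottleneck 15, total now 15
augment #2: 7→9→6 bottleneck 3, total now 18
augment #3: 7→8→5→6 bottleneck 5, total now 23
augment #4: 7→3→0→1→6 bottleneck 9, total now 32
augment #5: 7→9→2→1→6 bottleneck 7, total now 39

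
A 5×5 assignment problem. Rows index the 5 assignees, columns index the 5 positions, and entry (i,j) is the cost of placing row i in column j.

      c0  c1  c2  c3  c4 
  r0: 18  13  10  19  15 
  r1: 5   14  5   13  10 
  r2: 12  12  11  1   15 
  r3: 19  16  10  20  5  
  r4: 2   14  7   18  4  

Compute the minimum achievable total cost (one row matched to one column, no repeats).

Minimum assignment cost: 26

optimal assignment: row0→col1 (cost 13), row1→col2 (cost 5), row2→col3 (cost 1), row3→col4 (cost 5), row4→col0 (cost 2)
total = 13 + 5 + 1 + 5 + 2 = 26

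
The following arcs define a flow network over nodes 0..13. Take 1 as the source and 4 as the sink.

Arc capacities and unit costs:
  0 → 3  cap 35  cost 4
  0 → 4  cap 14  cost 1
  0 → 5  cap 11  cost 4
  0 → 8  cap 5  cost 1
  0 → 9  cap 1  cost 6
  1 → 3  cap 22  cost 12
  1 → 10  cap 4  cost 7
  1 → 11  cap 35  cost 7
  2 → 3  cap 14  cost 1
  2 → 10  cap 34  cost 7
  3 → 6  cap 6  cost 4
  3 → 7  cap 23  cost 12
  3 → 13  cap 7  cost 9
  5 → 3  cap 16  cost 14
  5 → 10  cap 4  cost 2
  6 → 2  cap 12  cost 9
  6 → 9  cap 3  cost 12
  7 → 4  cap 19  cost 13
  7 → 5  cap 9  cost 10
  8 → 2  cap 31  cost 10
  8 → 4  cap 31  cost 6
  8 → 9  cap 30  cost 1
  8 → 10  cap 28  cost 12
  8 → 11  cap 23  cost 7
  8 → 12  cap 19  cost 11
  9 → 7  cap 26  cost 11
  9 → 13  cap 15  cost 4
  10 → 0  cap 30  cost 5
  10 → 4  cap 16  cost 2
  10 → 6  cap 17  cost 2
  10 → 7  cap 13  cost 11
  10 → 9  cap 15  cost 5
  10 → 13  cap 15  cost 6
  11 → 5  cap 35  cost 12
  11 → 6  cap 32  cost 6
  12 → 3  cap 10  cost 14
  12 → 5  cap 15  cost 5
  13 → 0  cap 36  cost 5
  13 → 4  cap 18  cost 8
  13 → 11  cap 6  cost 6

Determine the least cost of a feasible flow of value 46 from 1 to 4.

Minimum cost for 46 units: 1423

shortest-cost path #1: 1→10→4 push 4 @ unit cost 9 (adds 36)
shortest-cost path #2: 1→11→5→10→4 push 4 @ unit cost 23 (adds 92)
shortest-cost path #3: 1→3→13→0→4 push 7 @ unit cost 27 (adds 189)
shortest-cost path #4: 1→11→6→2→10→4 push 8 @ unit cost 31 (adds 248)
shortest-cost path #5: 1→11→6→9→13→0→4 push 3 @ unit cost 35 (adds 105)
shortest-cost path #6: 1→11→6→2→10→0→4 push 4 @ unit cost 35 (adds 140)
shortest-cost path #7: 1→3→7→4 push 15 @ unit cost 37 (adds 555)
shortest-cost path #8: 1→11→5→3→7→4 push 1 @ unit cost 58 (adds 58)
total cost = 1423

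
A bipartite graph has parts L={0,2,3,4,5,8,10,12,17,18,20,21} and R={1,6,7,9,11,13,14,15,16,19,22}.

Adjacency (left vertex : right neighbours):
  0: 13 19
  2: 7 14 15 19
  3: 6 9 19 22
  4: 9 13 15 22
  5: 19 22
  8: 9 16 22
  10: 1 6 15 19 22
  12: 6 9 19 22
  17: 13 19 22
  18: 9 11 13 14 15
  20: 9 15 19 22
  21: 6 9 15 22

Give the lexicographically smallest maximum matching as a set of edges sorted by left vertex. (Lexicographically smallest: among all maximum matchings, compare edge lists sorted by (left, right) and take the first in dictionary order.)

Lex-smallest maximum matching: {(0,13), (2,7), (3,6), (4,9), (5,19), (8,16), (10,1), (12,22), (18,11), (20,15)}

|M| = 10 (so the lex-smallest maximum matching has 10 edges)
process left vertices in ascending order; for each, take the smallest-labelled available neighbour that still permits 10 edges overall, or leave it unmatched if none does
lex-smallest matching: {0-13, 2-7, 3-6, 4-9, 5-19, 8-16, 10-1, 12-22, 18-11, 20-15}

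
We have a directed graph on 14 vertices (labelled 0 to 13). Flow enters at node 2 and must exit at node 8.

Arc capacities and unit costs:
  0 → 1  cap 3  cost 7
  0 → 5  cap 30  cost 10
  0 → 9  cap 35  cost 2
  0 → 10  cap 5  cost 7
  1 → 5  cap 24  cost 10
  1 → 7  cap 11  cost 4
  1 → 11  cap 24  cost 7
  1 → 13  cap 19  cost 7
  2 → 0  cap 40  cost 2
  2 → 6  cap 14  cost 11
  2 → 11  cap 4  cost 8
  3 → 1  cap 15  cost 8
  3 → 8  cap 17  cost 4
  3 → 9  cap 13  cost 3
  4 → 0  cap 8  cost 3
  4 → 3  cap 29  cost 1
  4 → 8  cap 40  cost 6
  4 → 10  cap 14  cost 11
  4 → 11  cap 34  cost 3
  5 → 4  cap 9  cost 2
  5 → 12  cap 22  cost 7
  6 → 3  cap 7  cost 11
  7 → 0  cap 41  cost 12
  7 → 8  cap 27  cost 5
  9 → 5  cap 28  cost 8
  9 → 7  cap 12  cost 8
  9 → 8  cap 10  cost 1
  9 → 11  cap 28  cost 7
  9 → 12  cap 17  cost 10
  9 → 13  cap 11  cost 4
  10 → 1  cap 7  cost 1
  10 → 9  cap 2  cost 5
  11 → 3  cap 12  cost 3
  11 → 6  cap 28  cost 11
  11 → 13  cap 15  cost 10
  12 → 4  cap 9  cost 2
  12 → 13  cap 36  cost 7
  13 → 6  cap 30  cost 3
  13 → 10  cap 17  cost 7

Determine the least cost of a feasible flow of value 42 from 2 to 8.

shortest-cost path #1: 2→0→9→8 push 10 @ unit cost 5 (adds 50)
shortest-cost path #2: 2→11→3→8 push 4 @ unit cost 15 (adds 60)
shortest-cost path #3: 2→0→9→7→8 push 12 @ unit cost 17 (adds 204)
shortest-cost path #4: 2→0→1→7→8 push 3 @ unit cost 18 (adds 54)
shortest-cost path #5: 2→0→9→11→3→8 push 8 @ unit cost 18 (adds 144)
shortest-cost path #6: 2→0→10→1→7→8 push 5 @ unit cost 19 (adds 95)
total cost = 607

Minimum cost for 42 units: 607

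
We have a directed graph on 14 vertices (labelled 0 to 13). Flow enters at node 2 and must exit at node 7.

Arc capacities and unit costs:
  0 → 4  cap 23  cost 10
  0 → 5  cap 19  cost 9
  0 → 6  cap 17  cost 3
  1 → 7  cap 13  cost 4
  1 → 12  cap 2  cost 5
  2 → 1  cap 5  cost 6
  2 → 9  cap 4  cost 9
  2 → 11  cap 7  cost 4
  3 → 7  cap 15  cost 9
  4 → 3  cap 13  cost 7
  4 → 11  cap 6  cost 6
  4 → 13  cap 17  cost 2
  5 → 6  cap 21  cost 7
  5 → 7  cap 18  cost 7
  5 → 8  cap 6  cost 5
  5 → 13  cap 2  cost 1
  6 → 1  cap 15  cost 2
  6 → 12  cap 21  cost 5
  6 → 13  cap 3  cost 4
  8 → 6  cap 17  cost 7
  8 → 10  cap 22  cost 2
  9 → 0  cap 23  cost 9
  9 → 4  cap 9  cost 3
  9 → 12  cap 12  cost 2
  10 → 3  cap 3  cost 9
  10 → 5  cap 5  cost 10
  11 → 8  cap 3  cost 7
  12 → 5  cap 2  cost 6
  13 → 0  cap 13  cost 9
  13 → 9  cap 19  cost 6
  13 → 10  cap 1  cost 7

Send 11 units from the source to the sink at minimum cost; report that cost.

Minimum cost for 11 units: 197

shortest-cost path #1: 2→1→7 push 5 @ unit cost 10 (adds 50)
shortest-cost path #2: 2→9→12→5→7 push 2 @ unit cost 24 (adds 48)
shortest-cost path #3: 2→11→8→6→1→7 push 3 @ unit cost 24 (adds 72)
shortest-cost path #4: 2→9→0→6→1→7 push 1 @ unit cost 27 (adds 27)
total cost = 197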